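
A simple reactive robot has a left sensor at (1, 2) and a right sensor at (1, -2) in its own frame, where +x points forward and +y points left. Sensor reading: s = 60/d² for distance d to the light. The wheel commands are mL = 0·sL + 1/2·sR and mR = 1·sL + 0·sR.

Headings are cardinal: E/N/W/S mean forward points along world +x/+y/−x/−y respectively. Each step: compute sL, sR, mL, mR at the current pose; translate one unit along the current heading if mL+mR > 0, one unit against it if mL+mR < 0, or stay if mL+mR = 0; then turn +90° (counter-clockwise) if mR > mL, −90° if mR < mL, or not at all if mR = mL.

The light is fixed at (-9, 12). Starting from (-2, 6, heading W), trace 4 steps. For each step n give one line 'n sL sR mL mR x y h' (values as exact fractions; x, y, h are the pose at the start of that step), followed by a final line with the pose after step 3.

n=0: pose=(-2,6,W); sL=3/5, sR=15/13; mL=15/26, mR=3/5; mL+mR=153/130 → advance +1; mR−mL=3/130 → turn +1·90°
n=1: pose=(-3,6,S); sL=60/113, sR=12/13; mL=6/13, mR=60/113; mL+mR=1458/1469 → advance +1; mR−mL=102/1469 → turn +1·90°
n=2: pose=(-3,5,E); sL=30/37, sR=6/13; mL=3/13, mR=30/37; mL+mR=501/481 → advance +1; mR−mL=279/481 → turn +1·90°
n=3: pose=(-2,5,N); sL=60/61, sR=20/39; mL=10/39, mR=60/61; mL+mR=2950/2379 → advance +1; mR−mL=1730/2379 → turn +1·90°

0 3/5 15/13 15/26 3/5 -2 6 W
1 60/113 12/13 6/13 60/113 -3 6 S
2 30/37 6/13 3/13 30/37 -3 5 E
3 60/61 20/39 10/39 60/61 -2 5 N
final -2 6 W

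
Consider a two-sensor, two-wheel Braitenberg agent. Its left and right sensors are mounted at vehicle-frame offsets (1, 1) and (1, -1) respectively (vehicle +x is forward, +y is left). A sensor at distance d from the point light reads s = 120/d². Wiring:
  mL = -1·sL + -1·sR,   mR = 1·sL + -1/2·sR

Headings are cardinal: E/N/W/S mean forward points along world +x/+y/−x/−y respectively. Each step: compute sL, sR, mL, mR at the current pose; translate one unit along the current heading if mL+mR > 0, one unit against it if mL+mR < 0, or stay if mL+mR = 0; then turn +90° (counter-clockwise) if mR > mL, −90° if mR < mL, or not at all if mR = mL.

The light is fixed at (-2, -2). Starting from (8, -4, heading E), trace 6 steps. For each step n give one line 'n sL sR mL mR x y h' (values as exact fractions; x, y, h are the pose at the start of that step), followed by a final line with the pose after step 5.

0 60/61 12/13 -1512/793 414/793 8 -4 E
1 24/13 120/101 -3984/1313 1644/1313 7 -4 N
2 3/2 30/17 -111/34 21/34 7 -5 W
3 120/137 120/97 -28080/13289 3420/13289 8 -5 S
4 60/61 12/13 -1512/793 414/793 8 -4 E
5 24/13 120/101 -3984/1313 1644/1313 7 -4 N
final 7 -5 W

n=0: pose=(8,-4,E); sL=60/61, sR=12/13; mL=-1512/793, mR=414/793; mL+mR=-18/13 → advance -1; mR−mL=1926/793 → turn +1·90°
n=1: pose=(7,-4,N); sL=24/13, sR=120/101; mL=-3984/1313, mR=1644/1313; mL+mR=-180/101 → advance -1; mR−mL=5628/1313 → turn +1·90°
n=2: pose=(7,-5,W); sL=3/2, sR=30/17; mL=-111/34, mR=21/34; mL+mR=-45/17 → advance -1; mR−mL=66/17 → turn +1·90°
n=3: pose=(8,-5,S); sL=120/137, sR=120/97; mL=-28080/13289, mR=3420/13289; mL+mR=-180/97 → advance -1; mR−mL=31500/13289 → turn +1·90°
n=4: pose=(8,-4,E); sL=60/61, sR=12/13; mL=-1512/793, mR=414/793; mL+mR=-18/13 → advance -1; mR−mL=1926/793 → turn +1·90°
n=5: pose=(7,-4,N); sL=24/13, sR=120/101; mL=-3984/1313, mR=1644/1313; mL+mR=-180/101 → advance -1; mR−mL=5628/1313 → turn +1·90°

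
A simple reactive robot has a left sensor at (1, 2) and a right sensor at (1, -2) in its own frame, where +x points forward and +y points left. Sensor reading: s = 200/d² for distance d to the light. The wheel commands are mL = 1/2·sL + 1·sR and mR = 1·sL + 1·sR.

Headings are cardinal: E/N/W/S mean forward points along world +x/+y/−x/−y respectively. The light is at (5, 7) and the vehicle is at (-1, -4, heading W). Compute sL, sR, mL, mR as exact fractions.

left sensor world pos  = (-2, -6); dL² = 218
right sensor world pos = (-2, -2); dR² = 130
sL = 200/218 = 100/109
sR = 200/130 = 20/13
mL = 1/2·sL + 1·sR = 2830/1417
mR = 1·sL + 1·sR = 3480/1417

100/109 20/13 2830/1417 3480/1417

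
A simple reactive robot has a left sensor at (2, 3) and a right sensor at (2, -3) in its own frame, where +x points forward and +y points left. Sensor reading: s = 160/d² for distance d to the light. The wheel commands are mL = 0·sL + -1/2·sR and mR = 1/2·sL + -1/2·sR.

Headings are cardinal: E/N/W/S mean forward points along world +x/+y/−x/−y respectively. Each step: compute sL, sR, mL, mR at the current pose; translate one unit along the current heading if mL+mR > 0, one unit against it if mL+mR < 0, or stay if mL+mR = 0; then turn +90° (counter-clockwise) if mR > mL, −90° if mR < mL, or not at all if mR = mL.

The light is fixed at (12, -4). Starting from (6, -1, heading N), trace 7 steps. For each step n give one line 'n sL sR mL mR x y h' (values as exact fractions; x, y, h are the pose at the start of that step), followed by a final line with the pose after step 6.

0 80/53 80/17 -40/17 -1440/901 6 -1 N
1 32/13 160/89 -80/89 384/1157 6 -2 W
2 40 5/2 -5/4 75/4 7 -2 S
3 32/5 160/13 -80/13 -192/65 7 -3 E
4 16/9 80/9 -40/9 -32/9 6 -3 N
5 160/73 160/73 -80/73 0 6 -4 W
6 20 40/17 -20/17 150/17 7 -4 S
final 7 -5 E

n=0: pose=(6,-1,N); sL=80/53, sR=80/17; mL=-40/17, mR=-1440/901; mL+mR=-3560/901 → advance -1; mR−mL=40/53 → turn +1·90°
n=1: pose=(6,-2,W); sL=32/13, sR=160/89; mL=-80/89, mR=384/1157; mL+mR=-656/1157 → advance -1; mR−mL=16/13 → turn +1·90°
n=2: pose=(7,-2,S); sL=40, sR=5/2; mL=-5/4, mR=75/4; mL+mR=35/2 → advance +1; mR−mL=20 → turn +1·90°
n=3: pose=(7,-3,E); sL=32/5, sR=160/13; mL=-80/13, mR=-192/65; mL+mR=-592/65 → advance -1; mR−mL=16/5 → turn +1·90°
n=4: pose=(6,-3,N); sL=16/9, sR=80/9; mL=-40/9, mR=-32/9; mL+mR=-8 → advance -1; mR−mL=8/9 → turn +1·90°
n=5: pose=(6,-4,W); sL=160/73, sR=160/73; mL=-80/73, mR=0; mL+mR=-80/73 → advance -1; mR−mL=80/73 → turn +1·90°
n=6: pose=(7,-4,S); sL=20, sR=40/17; mL=-20/17, mR=150/17; mL+mR=130/17 → advance +1; mR−mL=10 → turn +1·90°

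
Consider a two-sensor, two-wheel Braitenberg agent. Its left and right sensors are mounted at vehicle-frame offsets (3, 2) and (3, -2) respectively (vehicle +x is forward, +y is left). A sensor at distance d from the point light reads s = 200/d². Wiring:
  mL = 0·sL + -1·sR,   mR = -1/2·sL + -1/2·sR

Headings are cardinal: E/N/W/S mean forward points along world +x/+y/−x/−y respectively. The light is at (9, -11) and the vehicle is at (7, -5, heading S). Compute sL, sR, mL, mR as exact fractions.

left sensor world pos  = (9, -8); dL² = 9
right sensor world pos = (5, -8); dR² = 25
sL = 200/9 = 200/9
sR = 200/25 = 8
mL = 0·sL + -1·sR = -8
mR = -1/2·sL + -1/2·sR = -136/9

200/9 8 -8 -136/9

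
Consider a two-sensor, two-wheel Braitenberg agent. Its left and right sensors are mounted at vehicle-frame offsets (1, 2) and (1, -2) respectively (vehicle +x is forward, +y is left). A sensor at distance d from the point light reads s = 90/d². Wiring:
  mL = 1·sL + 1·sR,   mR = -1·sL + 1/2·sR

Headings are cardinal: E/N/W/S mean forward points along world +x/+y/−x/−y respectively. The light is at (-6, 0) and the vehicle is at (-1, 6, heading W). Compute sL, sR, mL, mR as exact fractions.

left sensor world pos  = (-2, 4); dL² = 32
right sensor world pos = (-2, 8); dR² = 80
sL = 90/32 = 45/16
sR = 90/80 = 9/8
mL = 1·sL + 1·sR = 63/16
mR = -1·sL + 1/2·sR = -9/4

45/16 9/8 63/16 -9/4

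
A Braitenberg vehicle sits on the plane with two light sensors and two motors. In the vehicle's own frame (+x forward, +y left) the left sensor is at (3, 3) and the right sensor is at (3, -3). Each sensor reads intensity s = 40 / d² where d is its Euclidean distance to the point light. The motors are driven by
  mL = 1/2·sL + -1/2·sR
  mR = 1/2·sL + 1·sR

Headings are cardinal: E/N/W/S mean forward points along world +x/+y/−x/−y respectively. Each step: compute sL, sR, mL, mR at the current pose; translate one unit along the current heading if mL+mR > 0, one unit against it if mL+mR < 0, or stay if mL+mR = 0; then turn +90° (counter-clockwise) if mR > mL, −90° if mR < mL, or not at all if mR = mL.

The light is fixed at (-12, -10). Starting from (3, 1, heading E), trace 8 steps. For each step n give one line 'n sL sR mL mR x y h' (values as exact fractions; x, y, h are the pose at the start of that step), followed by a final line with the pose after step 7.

n=0: pose=(3,1,E); sL=1/13, sR=10/97; mL=-33/2522, mR=357/2522; mL+mR=162/1261 → advance +1; mR−mL=15/97 → turn +1·90°
n=1: pose=(4,1,N); sL=8/73, sR=40/557; mL=768/40661, mR=5148/40661; mL+mR=5916/40661 → advance +1; mR−mL=60/557 → turn +1·90°
n=2: pose=(4,2,W); sL=4/25, sR=20/197; mL=144/4925, mR=894/4925; mL+mR=1038/4925 → advance +1; mR−mL=30/197 → turn +1·90°
n=3: pose=(3,2,S); sL=8/81, sR=8/45; mL=-16/405, mR=92/405; mL+mR=76/405 → advance +1; mR−mL=4/15 → turn +1·90°
n=4: pose=(3,1,E); sL=1/13, sR=10/97; mL=-33/2522, mR=357/2522; mL+mR=162/1261 → advance +1; mR−mL=15/97 → turn +1·90°
n=5: pose=(4,1,N); sL=8/73, sR=40/557; mL=768/40661, mR=5148/40661; mL+mR=5916/40661 → advance +1; mR−mL=60/557 → turn +1·90°
n=6: pose=(4,2,W); sL=4/25, sR=20/197; mL=144/4925, mR=894/4925; mL+mR=1038/4925 → advance +1; mR−mL=30/197 → turn +1·90°
n=7: pose=(3,2,S); sL=8/81, sR=8/45; mL=-16/405, mR=92/405; mL+mR=76/405 → advance +1; mR−mL=4/15 → turn +1·90°

0 1/13 10/97 -33/2522 357/2522 3 1 E
1 8/73 40/557 768/40661 5148/40661 4 1 N
2 4/25 20/197 144/4925 894/4925 4 2 W
3 8/81 8/45 -16/405 92/405 3 2 S
4 1/13 10/97 -33/2522 357/2522 3 1 E
5 8/73 40/557 768/40661 5148/40661 4 1 N
6 4/25 20/197 144/4925 894/4925 4 2 W
7 8/81 8/45 -16/405 92/405 3 2 S
final 3 1 E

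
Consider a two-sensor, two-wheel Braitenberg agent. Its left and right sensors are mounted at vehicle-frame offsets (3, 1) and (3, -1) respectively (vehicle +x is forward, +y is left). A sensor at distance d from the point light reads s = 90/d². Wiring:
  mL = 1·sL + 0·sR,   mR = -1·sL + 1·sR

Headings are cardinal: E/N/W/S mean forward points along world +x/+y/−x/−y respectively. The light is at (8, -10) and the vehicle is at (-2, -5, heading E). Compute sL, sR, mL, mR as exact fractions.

18/17 18/13 18/17 72/221

left sensor world pos  = (1, -4); dL² = 85
right sensor world pos = (1, -6); dR² = 65
sL = 90/85 = 18/17
sR = 90/65 = 18/13
mL = 1·sL + 0·sR = 18/17
mR = -1·sL + 1·sR = 72/221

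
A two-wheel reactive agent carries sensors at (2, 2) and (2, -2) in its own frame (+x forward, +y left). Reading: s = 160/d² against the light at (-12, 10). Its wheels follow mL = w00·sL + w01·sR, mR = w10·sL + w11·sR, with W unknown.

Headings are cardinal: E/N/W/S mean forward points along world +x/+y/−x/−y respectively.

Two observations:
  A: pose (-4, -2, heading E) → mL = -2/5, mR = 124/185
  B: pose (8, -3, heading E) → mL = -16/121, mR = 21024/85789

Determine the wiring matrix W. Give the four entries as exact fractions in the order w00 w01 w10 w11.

obs A: pose=(-4,-2,E) → sL=4/5, sR=20/37, mL=-2/5, mR=124/185
obs B: pose=(8,-3,E) → sL=32/121, sR=160/709, mL=-16/121, mR=21024/85789
sensor matrix S = [[4/5, 20/37], [32/121, 160/709]]; det S = 119296/3174193
solve [mL_A; mL_B] = S·[w00; w01] and [mR_A; mR_B] = S·[w10; w11]:
  w00 = -1/2, w01 = 0, w10 = 1/2, w11 = 1/2

-1/2 0 1/2 1/2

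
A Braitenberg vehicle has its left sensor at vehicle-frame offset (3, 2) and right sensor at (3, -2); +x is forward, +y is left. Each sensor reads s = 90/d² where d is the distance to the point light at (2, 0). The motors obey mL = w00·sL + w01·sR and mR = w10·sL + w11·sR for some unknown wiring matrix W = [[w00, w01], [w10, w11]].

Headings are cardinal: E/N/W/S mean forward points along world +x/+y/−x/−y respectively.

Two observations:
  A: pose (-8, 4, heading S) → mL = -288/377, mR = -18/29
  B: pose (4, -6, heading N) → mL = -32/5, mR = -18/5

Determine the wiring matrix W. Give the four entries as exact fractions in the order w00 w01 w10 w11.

obs A: pose=(-8,4,S) → sL=18/13, sR=18/29, mL=-288/377, mR=-18/29
obs B: pose=(4,-6,N) → sL=10, sR=18/5, mL=-32/5, mR=-18/5
sensor matrix S = [[18/13, 18/29], [10, 18/5]]; det S = -2304/1885
solve [mL_A; mL_B] = S·[w00; w01] and [mR_A; mR_B] = S·[w10; w11]:
  w00 = -1, w01 = 1, w10 = 0, w11 = -1

-1 1 0 -1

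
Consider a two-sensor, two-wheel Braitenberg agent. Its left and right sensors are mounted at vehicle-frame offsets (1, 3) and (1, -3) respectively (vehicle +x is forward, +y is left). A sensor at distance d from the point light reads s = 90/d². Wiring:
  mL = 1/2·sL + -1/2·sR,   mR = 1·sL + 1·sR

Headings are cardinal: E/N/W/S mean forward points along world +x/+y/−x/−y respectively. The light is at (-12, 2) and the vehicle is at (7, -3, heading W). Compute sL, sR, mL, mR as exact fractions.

45/194 45/164 -675/31816 8055/15908

left sensor world pos  = (6, -6); dL² = 388
right sensor world pos = (6, 0); dR² = 328
sL = 90/388 = 45/194
sR = 90/328 = 45/164
mL = 1/2·sL + -1/2·sR = -675/31816
mR = 1·sL + 1·sR = 8055/15908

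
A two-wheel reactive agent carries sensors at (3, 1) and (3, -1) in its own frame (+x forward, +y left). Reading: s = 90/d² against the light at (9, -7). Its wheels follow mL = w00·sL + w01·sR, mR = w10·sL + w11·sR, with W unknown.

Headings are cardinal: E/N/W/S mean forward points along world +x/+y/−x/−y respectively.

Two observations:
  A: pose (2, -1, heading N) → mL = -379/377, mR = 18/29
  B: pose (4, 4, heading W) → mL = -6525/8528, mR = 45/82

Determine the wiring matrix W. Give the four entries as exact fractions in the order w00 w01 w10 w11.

obs A: pose=(2,-1,N) → sL=18/29, sR=10/13, mL=-379/377, mR=18/29
obs B: pose=(4,4,W) → sL=45/82, sR=45/104, mL=-6525/8528, mR=45/82
sensor matrix S = [[18/29, 10/13], [45/82, 45/104]]; det S = -9495/61828
solve [mL_A; mL_B] = S·[w00; w01] and [mR_A; mR_B] = S·[w10; w11]:
  w00 = -1, w01 = -1/2, w10 = 1, w11 = 0

-1 -1/2 1 0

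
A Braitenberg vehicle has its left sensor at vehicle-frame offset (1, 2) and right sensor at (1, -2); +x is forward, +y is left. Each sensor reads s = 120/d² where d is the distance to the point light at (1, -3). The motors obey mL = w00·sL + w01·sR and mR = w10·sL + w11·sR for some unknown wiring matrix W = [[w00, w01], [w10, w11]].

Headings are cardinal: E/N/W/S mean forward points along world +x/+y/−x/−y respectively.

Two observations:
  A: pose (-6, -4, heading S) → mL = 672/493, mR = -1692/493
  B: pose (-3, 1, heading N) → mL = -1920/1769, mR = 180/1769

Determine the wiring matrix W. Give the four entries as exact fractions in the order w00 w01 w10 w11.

1/2 -1/2 -1 1/2

obs A: pose=(-6,-4,S) → sL=120/29, sR=24/17, mL=672/493, mR=-1692/493
obs B: pose=(-3,1,N) → sL=120/61, sR=120/29, mL=-1920/1769, mR=180/1769
sensor matrix S = [[120/29, 24/17], [120/61, 120/29]]; det S = 12510720/872117
solve [mL_A; mL_B] = S·[w00; w01] and [mR_A; mR_B] = S·[w10; w11]:
  w00 = 1/2, w01 = -1/2, w10 = -1, w11 = 1/2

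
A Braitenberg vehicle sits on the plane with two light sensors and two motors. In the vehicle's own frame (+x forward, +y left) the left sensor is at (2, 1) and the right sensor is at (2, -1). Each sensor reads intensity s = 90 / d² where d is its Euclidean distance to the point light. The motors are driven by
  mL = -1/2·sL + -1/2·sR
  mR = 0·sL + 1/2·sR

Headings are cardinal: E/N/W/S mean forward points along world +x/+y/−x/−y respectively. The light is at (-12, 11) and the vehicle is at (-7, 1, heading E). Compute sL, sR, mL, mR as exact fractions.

9/13 9/17 -135/221 9/34

left sensor world pos  = (-5, 2); dL² = 130
right sensor world pos = (-5, 0); dR² = 170
sL = 90/130 = 9/13
sR = 90/170 = 9/17
mL = -1/2·sL + -1/2·sR = -135/221
mR = 0·sL + 1/2·sR = 9/34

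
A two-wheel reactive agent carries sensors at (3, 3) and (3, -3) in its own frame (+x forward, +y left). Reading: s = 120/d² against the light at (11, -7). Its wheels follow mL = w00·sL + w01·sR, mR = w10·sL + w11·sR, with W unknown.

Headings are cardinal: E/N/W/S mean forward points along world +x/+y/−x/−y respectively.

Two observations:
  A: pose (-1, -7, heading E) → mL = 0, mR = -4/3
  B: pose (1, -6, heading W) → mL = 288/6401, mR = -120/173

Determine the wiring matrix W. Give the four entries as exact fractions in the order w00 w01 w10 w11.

1 -1 -1 0

obs A: pose=(-1,-7,E) → sL=4/3, sR=4/3, mL=0, mR=-4/3
obs B: pose=(1,-6,W) → sL=120/173, sR=24/37, mL=288/6401, mR=-120/173
sensor matrix S = [[4/3, 4/3], [120/173, 24/37]]; det S = -384/6401
solve [mL_A; mL_B] = S·[w00; w01] and [mR_A; mR_B] = S·[w10; w11]:
  w00 = 1, w01 = -1, w10 = -1, w11 = 0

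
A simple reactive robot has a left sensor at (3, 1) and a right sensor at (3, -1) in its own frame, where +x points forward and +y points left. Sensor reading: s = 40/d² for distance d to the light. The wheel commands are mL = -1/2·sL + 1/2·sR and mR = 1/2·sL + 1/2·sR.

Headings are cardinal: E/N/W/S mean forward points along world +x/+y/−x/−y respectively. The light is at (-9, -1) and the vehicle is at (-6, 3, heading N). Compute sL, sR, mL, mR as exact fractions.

left sensor world pos  = (-7, 6); dL² = 53
right sensor world pos = (-5, 6); dR² = 65
sL = 40/53 = 40/53
sR = 40/65 = 8/13
mL = -1/2·sL + 1/2·sR = -48/689
mR = 1/2·sL + 1/2·sR = 472/689

40/53 8/13 -48/689 472/689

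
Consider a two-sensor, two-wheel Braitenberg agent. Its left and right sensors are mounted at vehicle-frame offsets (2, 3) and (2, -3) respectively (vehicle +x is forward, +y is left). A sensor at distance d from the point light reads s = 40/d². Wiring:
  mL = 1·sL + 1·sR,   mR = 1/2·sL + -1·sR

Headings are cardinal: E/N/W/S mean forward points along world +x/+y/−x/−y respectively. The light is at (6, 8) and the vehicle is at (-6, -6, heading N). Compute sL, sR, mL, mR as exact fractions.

40/369 8/45 176/615 -76/615

left sensor world pos  = (-9, -4); dL² = 369
right sensor world pos = (-3, -4); dR² = 225
sL = 40/369 = 40/369
sR = 40/225 = 8/45
mL = 1·sL + 1·sR = 176/615
mR = 1/2·sL + -1·sR = -76/615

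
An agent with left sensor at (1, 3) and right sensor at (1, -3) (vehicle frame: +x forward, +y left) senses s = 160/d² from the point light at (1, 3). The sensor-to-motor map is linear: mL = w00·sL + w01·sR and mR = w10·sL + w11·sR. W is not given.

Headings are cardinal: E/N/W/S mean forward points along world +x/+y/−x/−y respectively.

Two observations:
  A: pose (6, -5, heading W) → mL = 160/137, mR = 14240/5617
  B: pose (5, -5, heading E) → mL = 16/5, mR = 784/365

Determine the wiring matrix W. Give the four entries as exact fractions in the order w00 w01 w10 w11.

obs A: pose=(6,-5,W) → sL=160/137, sR=160/41, mL=160/137, mR=14240/5617
obs B: pose=(5,-5,E) → sL=16/5, sR=80/73, mL=16/5, mR=784/365
sensor matrix S = [[160/137, 160/41], [16/5, 80/73]]; det S = -4595712/410041
solve [mL_A; mL_B] = S·[w00; w01] and [mR_A; mR_B] = S·[w10; w11]:
  w00 = 1, w01 = 0, w10 = 1/2, w11 = 1/2

1 0 1/2 1/2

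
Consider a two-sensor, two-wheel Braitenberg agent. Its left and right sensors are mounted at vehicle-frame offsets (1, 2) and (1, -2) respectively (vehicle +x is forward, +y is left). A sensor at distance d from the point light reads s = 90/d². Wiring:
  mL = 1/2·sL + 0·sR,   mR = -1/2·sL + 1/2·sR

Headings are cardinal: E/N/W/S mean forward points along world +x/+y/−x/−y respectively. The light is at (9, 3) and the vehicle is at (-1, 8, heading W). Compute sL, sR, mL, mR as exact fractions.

left sensor world pos  = (-2, 6); dL² = 130
right sensor world pos = (-2, 10); dR² = 170
sL = 90/130 = 9/13
sR = 90/170 = 9/17
mL = 1/2·sL + 0·sR = 9/26
mR = -1/2·sL + 1/2·sR = -18/221

9/13 9/17 9/26 -18/221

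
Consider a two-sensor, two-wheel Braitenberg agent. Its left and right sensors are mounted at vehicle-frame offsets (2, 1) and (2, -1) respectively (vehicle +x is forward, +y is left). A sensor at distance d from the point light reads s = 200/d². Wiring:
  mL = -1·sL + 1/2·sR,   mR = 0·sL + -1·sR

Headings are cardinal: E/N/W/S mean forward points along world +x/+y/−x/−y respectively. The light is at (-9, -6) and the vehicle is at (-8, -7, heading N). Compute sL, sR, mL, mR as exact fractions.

200 40 -180 -40

left sensor world pos  = (-9, -5); dL² = 1
right sensor world pos = (-7, -5); dR² = 5
sL = 200/1 = 200
sR = 200/5 = 40
mL = -1·sL + 1/2·sR = -180
mR = 0·sL + -1·sR = -40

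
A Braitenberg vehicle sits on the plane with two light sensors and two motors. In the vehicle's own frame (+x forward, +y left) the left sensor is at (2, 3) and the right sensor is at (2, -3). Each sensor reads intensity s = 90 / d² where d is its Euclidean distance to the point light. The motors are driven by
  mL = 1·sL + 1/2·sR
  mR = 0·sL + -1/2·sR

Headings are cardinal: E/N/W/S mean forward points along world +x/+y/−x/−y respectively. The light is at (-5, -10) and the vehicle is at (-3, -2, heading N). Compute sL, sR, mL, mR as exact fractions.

90/101 18/25 3159/2525 -9/25

left sensor world pos  = (-6, 0); dL² = 101
right sensor world pos = (0, 0); dR² = 125
sL = 90/101 = 90/101
sR = 90/125 = 18/25
mL = 1·sL + 1/2·sR = 3159/2525
mR = 0·sL + -1/2·sR = -9/25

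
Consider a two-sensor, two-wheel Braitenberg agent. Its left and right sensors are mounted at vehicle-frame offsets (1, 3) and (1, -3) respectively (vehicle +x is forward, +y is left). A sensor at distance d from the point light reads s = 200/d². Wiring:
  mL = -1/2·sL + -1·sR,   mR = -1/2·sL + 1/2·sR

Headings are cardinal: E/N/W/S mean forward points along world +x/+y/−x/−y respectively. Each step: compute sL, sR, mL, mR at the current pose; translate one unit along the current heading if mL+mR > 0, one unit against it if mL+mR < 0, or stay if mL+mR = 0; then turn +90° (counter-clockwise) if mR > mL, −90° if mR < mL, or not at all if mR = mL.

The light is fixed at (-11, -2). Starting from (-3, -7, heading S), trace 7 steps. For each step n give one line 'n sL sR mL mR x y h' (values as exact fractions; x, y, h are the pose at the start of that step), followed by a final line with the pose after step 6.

n=0: pose=(-3,-7,S); sL=200/157, sR=200/61; mL=-37500/9577, mR=9600/9577; mL+mR=-27900/9577 → advance -1; mR−mL=300/61 → turn +1·90°
n=1: pose=(-3,-6,E); sL=100/41, sR=20/13; mL=-1470/533, mR=-240/533; mL+mR=-1710/533 → advance -1; mR−mL=30/13 → turn +1·90°
n=2: pose=(-4,-6,N); sL=8, sR=200/109; mL=-636/109, mR=-336/109; mL+mR=-972/109 → advance -1; mR−mL=300/109 → turn +1·90°
n=3: pose=(-4,-7,W); sL=2, sR=5; mL=-6, mR=3/2; mL+mR=-9/2 → advance -1; mR−mL=15/2 → turn +1·90°
n=4: pose=(-3,-7,S); sL=200/157, sR=200/61; mL=-37500/9577, mR=9600/9577; mL+mR=-27900/9577 → advance -1; mR−mL=300/61 → turn +1·90°
n=5: pose=(-3,-6,E); sL=100/41, sR=20/13; mL=-1470/533, mR=-240/533; mL+mR=-1710/533 → advance -1; mR−mL=30/13 → turn +1·90°
n=6: pose=(-4,-6,N); sL=8, sR=200/109; mL=-636/109, mR=-336/109; mL+mR=-972/109 → advance -1; mR−mL=300/109 → turn +1·90°

0 200/157 200/61 -37500/9577 9600/9577 -3 -7 S
1 100/41 20/13 -1470/533 -240/533 -3 -6 E
2 8 200/109 -636/109 -336/109 -4 -6 N
3 2 5 -6 3/2 -4 -7 W
4 200/157 200/61 -37500/9577 9600/9577 -3 -7 S
5 100/41 20/13 -1470/533 -240/533 -3 -6 E
6 8 200/109 -636/109 -336/109 -4 -6 N
final -4 -7 W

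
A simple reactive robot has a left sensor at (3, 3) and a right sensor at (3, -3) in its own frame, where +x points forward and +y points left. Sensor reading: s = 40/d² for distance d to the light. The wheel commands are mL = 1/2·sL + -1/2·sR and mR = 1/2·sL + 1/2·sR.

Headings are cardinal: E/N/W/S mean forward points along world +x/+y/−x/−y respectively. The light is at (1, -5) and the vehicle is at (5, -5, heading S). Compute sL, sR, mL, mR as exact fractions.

20/29 4 -48/29 68/29

left sensor world pos  = (8, -8); dL² = 58
right sensor world pos = (2, -8); dR² = 10
sL = 40/58 = 20/29
sR = 40/10 = 4
mL = 1/2·sL + -1/2·sR = -48/29
mR = 1/2·sL + 1/2·sR = 68/29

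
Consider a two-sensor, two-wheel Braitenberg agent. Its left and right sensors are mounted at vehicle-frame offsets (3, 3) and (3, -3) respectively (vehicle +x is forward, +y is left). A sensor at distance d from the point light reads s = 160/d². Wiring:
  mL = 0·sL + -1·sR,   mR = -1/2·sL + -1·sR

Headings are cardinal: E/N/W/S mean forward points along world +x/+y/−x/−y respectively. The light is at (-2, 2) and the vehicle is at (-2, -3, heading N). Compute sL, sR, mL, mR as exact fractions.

160/13 160/13 -160/13 -240/13

left sensor world pos  = (-5, 0); dL² = 13
right sensor world pos = (1, 0); dR² = 13
sL = 160/13 = 160/13
sR = 160/13 = 160/13
mL = 0·sL + -1·sR = -160/13
mR = -1/2·sL + -1·sR = -240/13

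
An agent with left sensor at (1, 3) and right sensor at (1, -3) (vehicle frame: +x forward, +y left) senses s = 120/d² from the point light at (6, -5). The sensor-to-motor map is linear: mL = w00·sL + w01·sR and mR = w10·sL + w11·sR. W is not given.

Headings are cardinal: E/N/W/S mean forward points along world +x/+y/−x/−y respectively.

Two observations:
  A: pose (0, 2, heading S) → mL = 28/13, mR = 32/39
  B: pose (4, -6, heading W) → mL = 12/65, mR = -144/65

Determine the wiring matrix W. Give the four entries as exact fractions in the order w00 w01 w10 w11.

1 -1/2 1/2 -1/2

obs A: pose=(0,2,S) → sL=8/3, sR=40/39, mL=28/13, mR=32/39
obs B: pose=(4,-6,W) → sL=24/5, sR=120/13, mL=12/65, mR=-144/65
sensor matrix S = [[8/3, 40/39], [24/5, 120/13]]; det S = 256/13
solve [mL_A; mL_B] = S·[w00; w01] and [mR_A; mR_B] = S·[w10; w11]:
  w00 = 1, w01 = -1/2, w10 = 1/2, w11 = -1/2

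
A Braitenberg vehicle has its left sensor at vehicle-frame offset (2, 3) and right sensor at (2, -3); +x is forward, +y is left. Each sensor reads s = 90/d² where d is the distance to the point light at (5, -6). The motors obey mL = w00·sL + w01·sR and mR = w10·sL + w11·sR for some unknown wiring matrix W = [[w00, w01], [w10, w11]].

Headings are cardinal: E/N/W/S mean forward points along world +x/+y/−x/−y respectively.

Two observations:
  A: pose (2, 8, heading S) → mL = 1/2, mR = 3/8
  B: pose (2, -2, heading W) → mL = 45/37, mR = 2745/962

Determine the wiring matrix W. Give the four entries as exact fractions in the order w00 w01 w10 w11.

obs A: pose=(2,8,S) → sL=5/8, sR=1/2, mL=1/2, mR=3/8
obs B: pose=(2,-2,W) → sL=45/13, sR=45/37, mL=45/37, mR=2745/962
sensor matrix S = [[5/8, 1/2], [45/13, 45/37]]; det S = -3735/3848
solve [mL_A; mL_B] = S·[w00; w01] and [mR_A; mR_B] = S·[w10; w11]:
  w00 = 0, w01 = 1, w10 = 1, w11 = -1/2

0 1 1 -1/2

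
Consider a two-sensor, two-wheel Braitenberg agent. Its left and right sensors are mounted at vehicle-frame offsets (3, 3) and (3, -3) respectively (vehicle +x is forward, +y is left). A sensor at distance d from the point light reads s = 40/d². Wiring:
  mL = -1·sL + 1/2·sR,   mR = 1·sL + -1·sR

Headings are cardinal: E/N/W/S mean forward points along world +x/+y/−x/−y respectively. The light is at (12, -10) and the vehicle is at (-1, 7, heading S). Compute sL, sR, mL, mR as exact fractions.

left sensor world pos  = (2, 4); dL² = 296
right sensor world pos = (-4, 4); dR² = 452
sL = 40/296 = 5/37
sR = 40/452 = 10/113
mL = -1·sL + 1/2·sR = -380/4181
mR = 1·sL + -1·sR = 195/4181

5/37 10/113 -380/4181 195/4181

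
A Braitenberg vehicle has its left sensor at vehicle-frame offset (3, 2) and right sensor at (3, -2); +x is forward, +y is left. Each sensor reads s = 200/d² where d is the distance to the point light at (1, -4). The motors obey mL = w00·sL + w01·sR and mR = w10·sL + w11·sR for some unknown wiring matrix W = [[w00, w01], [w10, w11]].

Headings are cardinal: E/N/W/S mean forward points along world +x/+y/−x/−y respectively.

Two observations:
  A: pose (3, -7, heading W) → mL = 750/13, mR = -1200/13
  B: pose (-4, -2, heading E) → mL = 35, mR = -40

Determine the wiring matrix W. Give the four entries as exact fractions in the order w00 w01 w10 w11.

1 1/2 1 -1

obs A: pose=(3,-7,W) → sL=100/13, sR=100, mL=750/13, mR=-1200/13
obs B: pose=(-4,-2,E) → sL=10, sR=50, mL=35, mR=-40
sensor matrix S = [[100/13, 100], [10, 50]]; det S = -8000/13
solve [mL_A; mL_B] = S·[w00; w01] and [mR_A; mR_B] = S·[w10; w11]:
  w00 = 1, w01 = 1/2, w10 = 1, w11 = -1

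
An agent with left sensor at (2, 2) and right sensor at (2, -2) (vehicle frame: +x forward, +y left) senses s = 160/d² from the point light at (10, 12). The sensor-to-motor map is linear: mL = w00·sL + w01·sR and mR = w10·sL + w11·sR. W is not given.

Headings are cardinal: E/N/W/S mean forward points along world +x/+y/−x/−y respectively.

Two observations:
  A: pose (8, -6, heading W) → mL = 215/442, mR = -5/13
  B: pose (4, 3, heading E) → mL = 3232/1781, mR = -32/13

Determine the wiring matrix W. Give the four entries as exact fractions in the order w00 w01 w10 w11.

1/2 1/2 -1 0

obs A: pose=(8,-6,W) → sL=5/13, sR=10/17, mL=215/442, mR=-5/13
obs B: pose=(4,3,E) → sL=32/13, sR=160/137, mL=3232/1781, mR=-32/13
sensor matrix S = [[5/13, 10/17], [32/13, 160/137]]; det S = -30240/30277
solve [mL_A; mL_B] = S·[w00; w01] and [mR_A; mR_B] = S·[w10; w11]:
  w00 = 1/2, w01 = 1/2, w10 = -1, w11 = 0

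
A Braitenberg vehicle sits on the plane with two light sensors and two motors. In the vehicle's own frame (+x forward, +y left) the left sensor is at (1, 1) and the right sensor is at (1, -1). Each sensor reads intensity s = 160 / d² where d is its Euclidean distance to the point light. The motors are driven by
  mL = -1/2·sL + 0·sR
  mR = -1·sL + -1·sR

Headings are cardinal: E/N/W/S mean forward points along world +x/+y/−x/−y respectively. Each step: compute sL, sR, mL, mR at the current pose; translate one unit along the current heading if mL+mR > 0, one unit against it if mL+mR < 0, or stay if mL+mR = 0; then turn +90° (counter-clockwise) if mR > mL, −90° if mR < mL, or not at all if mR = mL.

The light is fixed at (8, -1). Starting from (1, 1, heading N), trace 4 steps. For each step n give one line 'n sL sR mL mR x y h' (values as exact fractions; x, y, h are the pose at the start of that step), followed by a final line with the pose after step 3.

0 160/73 32/9 -80/73 -3776/657 1 1 N
1 4 40/9 -2 -76/9 1 0 E
2 160/49 160/81 -80/49 -20800/3969 0 0 S
3 80/41 16/9 -40/41 -1376/369 0 1 W
final 1 1 N

n=0: pose=(1,1,N); sL=160/73, sR=32/9; mL=-80/73, mR=-3776/657; mL+mR=-4496/657 → advance -1; mR−mL=-3056/657 → turn -1·90°
n=1: pose=(1,0,E); sL=4, sR=40/9; mL=-2, mR=-76/9; mL+mR=-94/9 → advance -1; mR−mL=-58/9 → turn -1·90°
n=2: pose=(0,0,S); sL=160/49, sR=160/81; mL=-80/49, mR=-20800/3969; mL+mR=-27280/3969 → advance -1; mR−mL=-14320/3969 → turn -1·90°
n=3: pose=(0,1,W); sL=80/41, sR=16/9; mL=-40/41, mR=-1376/369; mL+mR=-1736/369 → advance -1; mR−mL=-1016/369 → turn -1·90°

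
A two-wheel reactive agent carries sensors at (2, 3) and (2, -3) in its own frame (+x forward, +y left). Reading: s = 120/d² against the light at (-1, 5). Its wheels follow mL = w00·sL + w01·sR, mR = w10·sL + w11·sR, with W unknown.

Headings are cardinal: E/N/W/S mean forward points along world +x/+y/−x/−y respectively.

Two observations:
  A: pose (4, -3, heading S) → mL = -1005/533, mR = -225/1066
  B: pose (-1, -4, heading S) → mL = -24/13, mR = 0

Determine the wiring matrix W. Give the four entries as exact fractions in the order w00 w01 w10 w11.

-1 -1 1/2 -1/2

obs A: pose=(4,-3,S) → sL=30/41, sR=15/13, mL=-1005/533, mR=-225/1066
obs B: pose=(-1,-4,S) → sL=12/13, sR=12/13, mL=-24/13, mR=0
sensor matrix S = [[30/41, 15/13], [12/13, 12/13]]; det S = -2700/6929
solve [mL_A; mL_B] = S·[w00; w01] and [mR_A; mR_B] = S·[w10; w11]:
  w00 = -1, w01 = -1, w10 = 1/2, w11 = -1/2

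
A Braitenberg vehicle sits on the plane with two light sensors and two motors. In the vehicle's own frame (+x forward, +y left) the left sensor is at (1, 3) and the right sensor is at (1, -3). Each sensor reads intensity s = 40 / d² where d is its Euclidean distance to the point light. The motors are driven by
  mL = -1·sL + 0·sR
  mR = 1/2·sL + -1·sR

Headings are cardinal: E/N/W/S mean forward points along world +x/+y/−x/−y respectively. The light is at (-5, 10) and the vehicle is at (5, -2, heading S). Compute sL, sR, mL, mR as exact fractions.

left sensor world pos  = (8, -3); dL² = 338
right sensor world pos = (2, -3); dR² = 218
sL = 40/338 = 20/169
sR = 40/218 = 20/109
mL = -1·sL + 0·sR = -20/169
mR = 1/2·sL + -1·sR = -2290/18421

20/169 20/109 -20/169 -2290/18421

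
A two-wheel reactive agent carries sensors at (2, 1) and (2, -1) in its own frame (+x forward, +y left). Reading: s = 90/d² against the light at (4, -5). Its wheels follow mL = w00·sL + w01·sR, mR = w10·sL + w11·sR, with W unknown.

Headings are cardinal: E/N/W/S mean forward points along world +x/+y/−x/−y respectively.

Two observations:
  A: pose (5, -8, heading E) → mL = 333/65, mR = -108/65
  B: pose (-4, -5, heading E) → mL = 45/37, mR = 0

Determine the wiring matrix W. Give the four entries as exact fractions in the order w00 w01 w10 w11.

1 -1/2 -1/2 1/2

obs A: pose=(5,-8,E) → sL=90/13, sR=18/5, mL=333/65, mR=-108/65
obs B: pose=(-4,-5,E) → sL=90/37, sR=90/37, mL=45/37, mR=0
sensor matrix S = [[90/13, 18/5], [90/37, 90/37]]; det S = 3888/481
solve [mL_A; mL_B] = S·[w00; w01] and [mR_A; mR_B] = S·[w10; w11]:
  w00 = 1, w01 = -1/2, w10 = -1/2, w11 = 1/2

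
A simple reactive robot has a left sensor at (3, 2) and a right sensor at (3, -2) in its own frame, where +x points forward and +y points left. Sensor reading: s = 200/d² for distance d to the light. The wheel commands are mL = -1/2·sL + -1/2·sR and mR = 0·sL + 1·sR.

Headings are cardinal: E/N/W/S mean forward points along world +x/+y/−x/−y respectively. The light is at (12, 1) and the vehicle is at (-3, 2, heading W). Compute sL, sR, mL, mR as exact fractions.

8/13 200/333 -2632/4329 200/333

left sensor world pos  = (-6, 0); dL² = 325
right sensor world pos = (-6, 4); dR² = 333
sL = 200/325 = 8/13
sR = 200/333 = 200/333
mL = -1/2·sL + -1/2·sR = -2632/4329
mR = 0·sL + 1·sR = 200/333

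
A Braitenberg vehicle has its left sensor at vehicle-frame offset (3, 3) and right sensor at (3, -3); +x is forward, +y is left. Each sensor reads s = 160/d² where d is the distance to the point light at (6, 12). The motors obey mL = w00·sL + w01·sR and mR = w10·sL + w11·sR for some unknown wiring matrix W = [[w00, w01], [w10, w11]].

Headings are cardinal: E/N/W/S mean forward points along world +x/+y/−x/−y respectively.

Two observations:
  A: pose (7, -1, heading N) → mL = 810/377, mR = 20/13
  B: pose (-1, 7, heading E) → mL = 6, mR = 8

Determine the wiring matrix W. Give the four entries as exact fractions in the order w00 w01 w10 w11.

1/2 1 1 0

obs A: pose=(7,-1,N) → sL=20/13, sR=40/29, mL=810/377, mR=20/13
obs B: pose=(-1,7,E) → sL=8, sR=2, mL=6, mR=8
sensor matrix S = [[20/13, 40/29], [8, 2]]; det S = -3000/377
solve [mL_A; mL_B] = S·[w00; w01] and [mR_A; mR_B] = S·[w10; w11]:
  w00 = 1/2, w01 = 1, w10 = 1, w11 = 0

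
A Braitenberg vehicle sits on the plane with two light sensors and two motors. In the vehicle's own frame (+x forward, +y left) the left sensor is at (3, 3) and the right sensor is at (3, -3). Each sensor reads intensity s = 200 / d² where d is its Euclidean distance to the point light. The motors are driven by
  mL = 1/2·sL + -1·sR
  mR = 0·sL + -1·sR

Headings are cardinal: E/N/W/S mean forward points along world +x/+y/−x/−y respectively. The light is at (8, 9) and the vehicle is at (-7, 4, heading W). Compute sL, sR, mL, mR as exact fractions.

left sensor world pos  = (-10, 1); dL² = 388
right sensor world pos = (-10, 7); dR² = 328
sL = 200/388 = 50/97
sR = 200/328 = 25/41
mL = 1/2·sL + -1·sR = -1400/3977
mR = 0·sL + -1·sR = -25/41

50/97 25/41 -1400/3977 -25/41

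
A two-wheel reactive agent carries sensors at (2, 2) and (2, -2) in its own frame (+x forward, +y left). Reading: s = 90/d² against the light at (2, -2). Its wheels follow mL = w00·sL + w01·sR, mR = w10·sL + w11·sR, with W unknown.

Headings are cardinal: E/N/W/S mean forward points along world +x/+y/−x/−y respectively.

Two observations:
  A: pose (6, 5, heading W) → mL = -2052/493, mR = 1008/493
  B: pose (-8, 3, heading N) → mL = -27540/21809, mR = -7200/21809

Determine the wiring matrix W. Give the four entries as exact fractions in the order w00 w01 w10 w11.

obs A: pose=(6,5,W) → sL=90/29, sR=18/17, mL=-2052/493, mR=1008/493
obs B: pose=(-8,3,N) → sL=90/193, sR=90/113, mL=-27540/21809, mR=-7200/21809
sensor matrix S = [[90/29, 18/17], [90/193, 90/113]]; det S = 21267360/10751837
solve [mL_A; mL_B] = S·[w00; w01] and [mR_A; mR_B] = S·[w10; w11]:
  w00 = -1, w01 = -1, w10 = 1, w11 = -1

-1 -1 1 -1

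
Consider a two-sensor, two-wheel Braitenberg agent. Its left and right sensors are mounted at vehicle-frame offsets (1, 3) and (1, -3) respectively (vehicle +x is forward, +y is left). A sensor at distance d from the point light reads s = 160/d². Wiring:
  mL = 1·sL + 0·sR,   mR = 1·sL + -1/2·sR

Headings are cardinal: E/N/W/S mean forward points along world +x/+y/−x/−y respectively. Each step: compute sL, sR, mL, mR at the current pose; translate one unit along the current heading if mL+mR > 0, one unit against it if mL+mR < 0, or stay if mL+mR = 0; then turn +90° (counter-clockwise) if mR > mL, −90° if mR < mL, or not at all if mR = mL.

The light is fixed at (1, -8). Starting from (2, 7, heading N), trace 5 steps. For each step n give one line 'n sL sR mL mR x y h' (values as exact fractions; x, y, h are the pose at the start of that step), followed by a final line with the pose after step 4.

0 8/13 10/17 8/13 71/221 2 7 N
1 32/73 160/173 32/73 -304/12629 2 8 E
2 16/25 80/113 16/25 808/2825 3 8 S
3 32/29 32/65 32/29 1616/1885 3 7 W
4 8/13 10/17 8/13 71/221 2 7 N
final 2 8 E

n=0: pose=(2,7,N); sL=8/13, sR=10/17; mL=8/13, mR=71/221; mL+mR=207/221 → advance +1; mR−mL=-5/17 → turn -1·90°
n=1: pose=(2,8,E); sL=32/73, sR=160/173; mL=32/73, mR=-304/12629; mL+mR=5232/12629 → advance +1; mR−mL=-80/173 → turn -1·90°
n=2: pose=(3,8,S); sL=16/25, sR=80/113; mL=16/25, mR=808/2825; mL+mR=2616/2825 → advance +1; mR−mL=-40/113 → turn -1·90°
n=3: pose=(3,7,W); sL=32/29, sR=32/65; mL=32/29, mR=1616/1885; mL+mR=3696/1885 → advance +1; mR−mL=-16/65 → turn -1·90°
n=4: pose=(2,7,N); sL=8/13, sR=10/17; mL=8/13, mR=71/221; mL+mR=207/221 → advance +1; mR−mL=-5/17 → turn -1·90°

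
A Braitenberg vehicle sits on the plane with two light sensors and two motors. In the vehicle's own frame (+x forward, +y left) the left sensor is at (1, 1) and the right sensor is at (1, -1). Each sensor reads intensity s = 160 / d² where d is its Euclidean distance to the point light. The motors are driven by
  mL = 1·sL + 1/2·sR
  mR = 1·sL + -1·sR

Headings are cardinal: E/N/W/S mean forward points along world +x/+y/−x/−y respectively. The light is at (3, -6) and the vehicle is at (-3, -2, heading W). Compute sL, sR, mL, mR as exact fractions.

80/29 80/37 4120/1073 640/1073

left sensor world pos  = (-4, -3); dL² = 58
right sensor world pos = (-4, -1); dR² = 74
sL = 160/58 = 80/29
sR = 160/74 = 80/37
mL = 1·sL + 1/2·sR = 4120/1073
mR = 1·sL + -1·sR = 640/1073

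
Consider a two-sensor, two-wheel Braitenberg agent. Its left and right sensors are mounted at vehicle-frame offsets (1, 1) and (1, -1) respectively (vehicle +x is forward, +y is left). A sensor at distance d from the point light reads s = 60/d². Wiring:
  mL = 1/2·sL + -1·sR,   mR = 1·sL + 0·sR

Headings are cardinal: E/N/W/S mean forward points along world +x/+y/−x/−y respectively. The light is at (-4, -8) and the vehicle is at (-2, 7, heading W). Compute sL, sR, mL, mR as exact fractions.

left sensor world pos  = (-3, 6); dL² = 197
right sensor world pos = (-3, 8); dR² = 257
sL = 60/197 = 60/197
sR = 60/257 = 60/257
mL = 1/2·sL + -1·sR = -4110/50629
mR = 1·sL + 0·sR = 60/197

60/197 60/257 -4110/50629 60/197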